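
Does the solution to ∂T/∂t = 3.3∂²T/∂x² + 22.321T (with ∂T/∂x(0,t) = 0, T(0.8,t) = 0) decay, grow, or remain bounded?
T grows unboundedly. Reaction dominates diffusion (r=22.321 > κπ²/(4L²)≈12.72); solution grows exponentially.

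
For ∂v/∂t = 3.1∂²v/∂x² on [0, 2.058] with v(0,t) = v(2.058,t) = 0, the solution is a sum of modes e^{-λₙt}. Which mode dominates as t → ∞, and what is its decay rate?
Eigenvalues: λₙ = 3.1n²π²/2.058².
First three modes:
  n=1: λ₁ = 3.1π²/2.058² ≈ 7.224
  n=2: λ₂ = 12.4π²/2.058² ≈ 28.896 (4× faster decay)
  n=3: λ₃ = 27.9π²/2.058² ≈ 65.015 (9× faster decay)
As t → ∞, higher modes decay exponentially faster. The n=1 mode dominates: v ~ c₁ sin(πx/2.058) e^{-λ₁t}.
Decay rate: λ₁ = 3.1π²/2.058² ≈ 7.224.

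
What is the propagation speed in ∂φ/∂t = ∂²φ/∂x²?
Infinite. The heat equation is parabolic, not hyperbolic, so disturbances propagate instantly.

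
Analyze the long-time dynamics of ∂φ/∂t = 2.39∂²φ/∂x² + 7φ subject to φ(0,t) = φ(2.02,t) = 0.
Long-time behavior: φ grows unboundedly. Reaction dominates diffusion (r=7 > κπ²/L²≈5.78); solution grows exponentially.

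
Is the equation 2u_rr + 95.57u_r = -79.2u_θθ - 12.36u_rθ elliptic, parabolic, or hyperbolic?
Rewriting in standard form: 2u_rr + 12.36u_rθ + 79.2u_θθ + 95.57u_r = 0. Computing B² - 4AC with A = 2, B = 12.36, C = 79.2: discriminant = -480.8304 (negative). Answer: elliptic.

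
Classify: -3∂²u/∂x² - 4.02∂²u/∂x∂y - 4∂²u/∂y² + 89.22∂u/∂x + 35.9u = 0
Elliptic (discriminant = -31.8396).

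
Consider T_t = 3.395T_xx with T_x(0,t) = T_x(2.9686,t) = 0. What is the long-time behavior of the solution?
As t → ∞, T → constant (steady state). Heat is conserved (no flux at boundaries); solution approaches the spatial average.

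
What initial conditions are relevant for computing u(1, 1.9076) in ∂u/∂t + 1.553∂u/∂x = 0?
A single point: x = -1.9625028. The characteristic through (1, 1.9076) is x - 1.553t = const, so x = 1 - 1.553·1.9076 = -1.9625028.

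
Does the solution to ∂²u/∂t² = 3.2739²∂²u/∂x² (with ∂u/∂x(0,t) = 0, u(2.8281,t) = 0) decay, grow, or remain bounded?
u oscillates (no decay). Energy is conserved; the solution oscillates indefinitely as standing waves.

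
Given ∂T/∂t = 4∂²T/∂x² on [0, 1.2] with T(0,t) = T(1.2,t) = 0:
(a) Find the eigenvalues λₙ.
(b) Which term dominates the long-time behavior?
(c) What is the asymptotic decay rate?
Eigenvalues: λₙ = 4n²π²/1.2².
First three modes:
  n=1: λ₁ = 4π²/1.2² ≈ 27.416
  n=2: λ₂ = 16π²/1.2² ≈ 109.662 (4× faster decay)
  n=3: λ₃ = 36π²/1.2² ≈ 246.74 (9× faster decay)
As t → ∞, higher modes decay exponentially faster. The n=1 mode dominates: T ~ c₁ sin(πx/1.2) e^{-λ₁t}.
Decay rate: λ₁ = 4π²/1.2² ≈ 27.416.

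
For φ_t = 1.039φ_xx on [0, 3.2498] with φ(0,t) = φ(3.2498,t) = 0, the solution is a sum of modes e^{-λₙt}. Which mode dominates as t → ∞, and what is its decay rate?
Eigenvalues: λₙ = 1.039n²π²/3.2498².
First three modes:
  n=1: λ₁ = 1.039π²/3.2498² ≈ 0.971
  n=2: λ₂ = 4.156π²/3.2498² ≈ 3.884 (4× faster decay)
  n=3: λ₃ = 9.351π²/3.2498² ≈ 8.739 (9× faster decay)
As t → ∞, higher modes decay exponentially faster. The n=1 mode dominates: φ ~ c₁ sin(πx/3.2498) e^{-λ₁t}.
Decay rate: λ₁ = 1.039π²/3.2498² ≈ 0.971.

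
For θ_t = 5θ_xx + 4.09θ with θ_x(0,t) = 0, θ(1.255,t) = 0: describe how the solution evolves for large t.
θ → 0. Diffusion dominates reaction (r=4.09 < κπ²/(4L²)≈7.83); solution decays.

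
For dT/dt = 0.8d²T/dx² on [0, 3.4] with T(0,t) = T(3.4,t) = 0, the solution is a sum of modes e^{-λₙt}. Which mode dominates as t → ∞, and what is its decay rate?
Eigenvalues: λₙ = 0.8n²π²/3.4².
First three modes:
  n=1: λ₁ = 0.8π²/3.4² ≈ 0.683
  n=2: λ₂ = 3.2π²/3.4² ≈ 2.732 (4× faster decay)
  n=3: λ₃ = 7.2π²/3.4² ≈ 6.147 (9× faster decay)
As t → ∞, higher modes decay exponentially faster. The n=1 mode dominates: T ~ c₁ sin(πx/3.4) e^{-λ₁t}.
Decay rate: λ₁ = 0.8π²/3.4² ≈ 0.683.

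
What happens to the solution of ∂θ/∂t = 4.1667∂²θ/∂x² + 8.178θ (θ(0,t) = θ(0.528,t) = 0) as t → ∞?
θ → 0. Diffusion dominates reaction (r=8.178 < κπ²/L²≈147.51); solution decays.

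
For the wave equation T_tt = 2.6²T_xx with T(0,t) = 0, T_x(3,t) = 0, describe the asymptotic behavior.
T oscillates (no decay). Energy is conserved; the solution oscillates indefinitely as standing waves.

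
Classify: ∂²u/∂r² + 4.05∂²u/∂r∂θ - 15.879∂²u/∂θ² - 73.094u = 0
Hyperbolic (discriminant = 79.9185).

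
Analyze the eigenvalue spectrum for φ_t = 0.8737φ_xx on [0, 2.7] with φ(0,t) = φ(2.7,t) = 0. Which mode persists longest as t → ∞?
Eigenvalues: λₙ = 0.8737n²π²/2.7².
First three modes:
  n=1: λ₁ = 0.8737π²/2.7² ≈ 1.183
  n=2: λ₂ = 3.4948π²/2.7² ≈ 4.731 (4× faster decay)
  n=3: λ₃ = 7.8633π²/2.7² ≈ 10.646 (9× faster decay)
As t → ∞, higher modes decay exponentially faster. The n=1 mode dominates: φ ~ c₁ sin(πx/2.7) e^{-λ₁t}.
Decay rate: λ₁ = 0.8737π²/2.7² ≈ 1.183.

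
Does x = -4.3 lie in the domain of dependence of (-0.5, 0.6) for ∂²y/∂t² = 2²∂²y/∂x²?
No. The domain of dependence is [-1.7, 0.7], and -4.3 is outside this interval.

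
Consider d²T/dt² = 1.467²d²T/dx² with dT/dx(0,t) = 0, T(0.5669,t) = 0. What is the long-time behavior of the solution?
As t → ∞, T oscillates (no decay). Energy is conserved; the solution oscillates indefinitely as standing waves.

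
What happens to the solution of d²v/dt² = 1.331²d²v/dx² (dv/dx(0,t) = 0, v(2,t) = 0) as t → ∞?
v oscillates (no decay). Energy is conserved; the solution oscillates indefinitely as standing waves.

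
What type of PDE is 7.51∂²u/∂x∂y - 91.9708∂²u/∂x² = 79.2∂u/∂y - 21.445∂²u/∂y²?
Rewriting in standard form: -91.9708∂²u/∂x² + 7.51∂²u/∂x∂y + 21.445∂²u/∂y² - 79.2∂u/∂y = 0. With A = -91.9708, B = 7.51, C = 21.445, the discriminant is 7945.655324. This is a hyperbolic PDE.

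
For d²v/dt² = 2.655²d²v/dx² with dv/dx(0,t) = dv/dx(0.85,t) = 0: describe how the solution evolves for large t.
v oscillates about a mean that drifts linearly in t (generically unbounded; no decay). There is no damping, so the nonconstant modes persist as standing waves (energy conserved, no decay). But with Neumann conditions at both ends the constant mode has eigenvalue 0: the spatial mean M(t) of v satisfies M'' = 0, so M(t) = M(0) + M'(0)·t. Unless the initial velocity has zero mean (∫v_t(x,0)dx = 0), the solution grows linearly in t (unbounded, though not exponentially); if it does have zero mean, the solution stays bounded and simply oscillates.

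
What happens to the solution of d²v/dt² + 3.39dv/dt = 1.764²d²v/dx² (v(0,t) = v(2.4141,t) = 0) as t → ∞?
v → 0. Damping (γ=3.39) dissipates energy; oscillations decay exponentially.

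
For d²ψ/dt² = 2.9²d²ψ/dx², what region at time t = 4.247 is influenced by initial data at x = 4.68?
Domain of influence: [-7.6363, 16.9963]. Data at x = 4.68 spreads outward at speed 2.9.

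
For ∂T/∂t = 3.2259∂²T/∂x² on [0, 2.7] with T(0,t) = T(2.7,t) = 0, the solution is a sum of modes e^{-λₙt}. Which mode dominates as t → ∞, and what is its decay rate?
Eigenvalues: λₙ = 3.2259n²π²/2.7².
First three modes:
  n=1: λ₁ = 3.2259π²/2.7² ≈ 4.367
  n=2: λ₂ = 12.9036π²/2.7² ≈ 17.47 (4× faster decay)
  n=3: λ₃ = 29.0331π²/2.7² ≈ 39.307 (9× faster decay)
As t → ∞, higher modes decay exponentially faster. The n=1 mode dominates: T ~ c₁ sin(πx/2.7) e^{-λ₁t}.
Decay rate: λ₁ = 3.2259π²/2.7² ≈ 4.367.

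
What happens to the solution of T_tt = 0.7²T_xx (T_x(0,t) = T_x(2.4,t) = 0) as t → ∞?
T oscillates about a mean that drifts linearly in t (generically unbounded; no decay). There is no damping, so the nonconstant modes persist as standing waves (energy conserved, no decay). But with Neumann conditions at both ends the constant mode has eigenvalue 0: the spatial mean M(t) of T satisfies M'' = 0, so M(t) = M(0) + M'(0)·t. Unless the initial velocity has zero mean (∫T_t(x,0)dx = 0), the solution grows linearly in t (unbounded, though not exponentially); if it does have zero mean, the solution stays bounded and simply oscillates.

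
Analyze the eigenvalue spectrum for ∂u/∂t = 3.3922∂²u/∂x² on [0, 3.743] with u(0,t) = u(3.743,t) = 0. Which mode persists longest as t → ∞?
Eigenvalues: λₙ = 3.3922n²π²/3.743².
First three modes:
  n=1: λ₁ = 3.3922π²/3.743² ≈ 2.39
  n=2: λ₂ = 13.5688π²/3.743² ≈ 9.559 (4× faster decay)
  n=3: λ₃ = 30.5298π²/3.743² ≈ 21.507 (9× faster decay)
As t → ∞, higher modes decay exponentially faster. The n=1 mode dominates: u ~ c₁ sin(πx/3.743) e^{-λ₁t}.
Decay rate: λ₁ = 3.3922π²/3.743² ≈ 2.39.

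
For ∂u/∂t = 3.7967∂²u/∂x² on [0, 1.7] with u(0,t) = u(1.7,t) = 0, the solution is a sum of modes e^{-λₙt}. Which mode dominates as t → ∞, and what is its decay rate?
Eigenvalues: λₙ = 3.7967n²π²/1.7².
First three modes:
  n=1: λ₁ = 3.7967π²/1.7² ≈ 12.966
  n=2: λ₂ = 15.1868π²/1.7² ≈ 51.864 (4× faster decay)
  n=3: λ₃ = 34.1703π²/1.7² ≈ 116.695 (9× faster decay)
As t → ∞, higher modes decay exponentially faster. The n=1 mode dominates: u ~ c₁ sin(πx/1.7) e^{-λ₁t}.
Decay rate: λ₁ = 3.7967π²/1.7² ≈ 12.966.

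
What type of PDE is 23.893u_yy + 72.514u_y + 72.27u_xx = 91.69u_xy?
Rewriting in standard form: 72.27u_xx - 91.69u_xy + 23.893u_yy + 72.514u_y = 0. With A = 72.27, B = -91.69, C = 23.893, the discriminant is 1500.06766. This is a hyperbolic PDE.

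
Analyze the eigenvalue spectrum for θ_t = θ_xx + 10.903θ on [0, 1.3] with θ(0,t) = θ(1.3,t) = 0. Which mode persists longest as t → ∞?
Eigenvalues: λₙ = n²π²/1.3² - 10.903.
First three modes:
  n=1: λ₁ = π²/1.3² - 10.903 ≈ -5.063
  n=2: λ₂ = 4π²/1.3² - 10.903 ≈ 12.457
  n=3: λ₃ = 9π²/1.3² - 10.903 ≈ 41.657
Since π²/1.3² ≈ 5.84 < 10.903, λ₁ < 0.
The n=1 mode grows fastest (−λₙ is largest for n=1) → dominates.
Asymptotic: θ ~ c₁ sin(πx/1.3) e^{5.063t} (exponential growth at rate −λ₁ ≈ 5.063).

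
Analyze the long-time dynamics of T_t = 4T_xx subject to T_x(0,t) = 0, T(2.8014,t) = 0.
Long-time behavior: T → 0. Heat escapes through the Dirichlet boundary.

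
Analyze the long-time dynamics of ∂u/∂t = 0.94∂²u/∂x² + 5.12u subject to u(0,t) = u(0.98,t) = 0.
Long-time behavior: u → 0. Diffusion dominates reaction (r=5.12 < κπ²/L²≈9.66); solution decays.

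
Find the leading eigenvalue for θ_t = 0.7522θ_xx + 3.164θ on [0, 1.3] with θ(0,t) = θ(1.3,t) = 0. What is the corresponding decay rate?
Eigenvalues: λₙ = 0.7522n²π²/1.3² - 3.164.
First three modes:
  n=1: λ₁ = 0.7522π²/1.3² - 3.164 ≈ 1.229
  n=2: λ₂ = 3.0088π²/1.3² - 3.164 ≈ 14.407
  n=3: λ₃ = 6.7698π²/1.3² - 3.164 ≈ 36.372
Since 0.7522π²/1.3² ≈ 4.393 > 3.164, all λₙ > 0.
The n=1 mode decays slowest → dominates as t → ∞.
Asymptotic: θ ~ c₁ sin(πx/1.3) e^{-λ₁t} with decay rate λ₁ ≈ 1.229.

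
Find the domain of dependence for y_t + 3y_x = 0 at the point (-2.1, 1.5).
A single point: x = -6.6. The characteristic through (-2.1, 1.5) is x - 3t = const, so x = -2.1 - 3·1.5 = -6.6.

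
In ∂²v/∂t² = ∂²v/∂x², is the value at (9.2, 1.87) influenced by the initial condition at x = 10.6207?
Yes. The domain of dependence is [7.33, 11.07], and 10.6207 ∈ [7.33, 11.07].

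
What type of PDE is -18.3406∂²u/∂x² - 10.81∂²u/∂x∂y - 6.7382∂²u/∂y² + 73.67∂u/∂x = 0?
With A = -18.3406, B = -10.81, C = -6.7382, the discriminant is -377.47442368. This is an elliptic PDE.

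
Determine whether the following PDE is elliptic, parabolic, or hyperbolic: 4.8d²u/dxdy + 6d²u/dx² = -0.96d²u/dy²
Rewriting in standard form: 6d²u/dx² + 4.8d²u/dxdy + 0.96d²u/dy² = 0. Coefficients: A = 6, B = 4.8, C = 0.96. B² - 4AC = 0, which is zero, so the equation is parabolic.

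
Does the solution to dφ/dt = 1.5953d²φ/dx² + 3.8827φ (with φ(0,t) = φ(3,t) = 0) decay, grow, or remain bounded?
φ grows unboundedly. Reaction dominates diffusion (r=3.8827 > κπ²/L²≈1.75); solution grows exponentially.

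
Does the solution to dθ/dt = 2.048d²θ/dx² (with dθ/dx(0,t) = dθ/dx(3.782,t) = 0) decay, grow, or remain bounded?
θ → constant (steady state). Heat is conserved (no flux at boundaries); solution approaches the spatial average.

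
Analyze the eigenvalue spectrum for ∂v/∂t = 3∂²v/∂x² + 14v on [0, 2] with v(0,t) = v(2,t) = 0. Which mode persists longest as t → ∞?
Eigenvalues: λₙ = 3n²π²/2² - 14.
First three modes:
  n=1: λ₁ = 3π²/2² - 14 ≈ -6.598
  n=2: λ₂ = 12π²/2² - 14 ≈ 15.609
  n=3: λ₃ = 27π²/2² - 14 ≈ 52.62
Since 3π²/2² ≈ 7.402 < 14, λ₁ < 0.
The n=1 mode grows fastest (−λₙ is largest for n=1) → dominates.
Asymptotic: v ~ c₁ sin(πx/2) e^{6.598t} (exponential growth at rate −λ₁ ≈ 6.598).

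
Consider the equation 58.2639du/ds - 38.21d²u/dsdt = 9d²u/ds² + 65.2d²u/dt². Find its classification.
Rewriting in standard form: -9d²u/ds² - 38.21d²u/dsdt - 65.2d²u/dt² + 58.2639du/ds = 0. Elliptic. (A = -9, B = -38.21, C = -65.2 gives B² - 4AC = -887.1959.)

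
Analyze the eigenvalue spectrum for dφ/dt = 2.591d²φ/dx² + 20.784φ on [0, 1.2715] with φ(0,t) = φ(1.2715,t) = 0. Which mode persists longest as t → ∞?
Eigenvalues: λₙ = 2.591n²π²/1.2715² - 20.784.
First three modes:
  n=1: λ₁ = 2.591π²/1.2715² - 20.784 ≈ -4.967
  n=2: λ₂ = 10.364π²/1.2715² - 20.784 ≈ 42.486
  n=3: λ₃ = 23.319π²/1.2715² - 20.784 ≈ 121.572
Since 2.591π²/1.2715² ≈ 15.817 < 20.784, λ₁ < 0.
The n=1 mode grows fastest (−λₙ is largest for n=1) → dominates.
Asymptotic: φ ~ c₁ sin(πx/1.2715) e^{4.967t} (exponential growth at rate −λ₁ ≈ 4.967).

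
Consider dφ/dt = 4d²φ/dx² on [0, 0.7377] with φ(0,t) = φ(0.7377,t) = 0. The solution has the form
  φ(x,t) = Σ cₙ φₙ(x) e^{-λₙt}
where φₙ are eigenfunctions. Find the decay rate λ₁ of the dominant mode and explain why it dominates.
Eigenvalues: λₙ = 4n²π²/0.7377².
First three modes:
  n=1: λ₁ = 4π²/0.7377² ≈ 72.544
  n=2: λ₂ = 16π²/0.7377² ≈ 290.175 (4× faster decay)
  n=3: λ₃ = 36π²/0.7377² ≈ 652.894 (9× faster decay)
As t → ∞, higher modes decay exponentially faster. The n=1 mode dominates: φ ~ c₁ sin(πx/0.7377) e^{-λ₁t}.
Decay rate: λ₁ = 4π²/0.7377² ≈ 72.544.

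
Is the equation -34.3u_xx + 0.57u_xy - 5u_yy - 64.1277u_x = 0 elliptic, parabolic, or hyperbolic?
Computing B² - 4AC with A = -34.3, B = 0.57, C = -5: discriminant = -685.6751 (negative). Answer: elliptic.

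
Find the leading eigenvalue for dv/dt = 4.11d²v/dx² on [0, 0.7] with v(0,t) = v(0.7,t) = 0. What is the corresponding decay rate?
Eigenvalues: λₙ = 4.11n²π²/0.7².
First three modes:
  n=1: λ₁ = 4.11π²/0.7² ≈ 82.784
  n=2: λ₂ = 16.44π²/0.7² ≈ 331.135 (4× faster decay)
  n=3: λ₃ = 36.99π²/0.7² ≈ 745.054 (9× faster decay)
As t → ∞, higher modes decay exponentially faster. The n=1 mode dominates: v ~ c₁ sin(πx/0.7) e^{-λ₁t}.
Decay rate: λ₁ = 4.11π²/0.7² ≈ 82.784.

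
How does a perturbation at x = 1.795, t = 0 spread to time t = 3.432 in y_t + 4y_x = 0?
At x = 15.523. The characteristic carries data from (1.795, 0) to (15.523, 3.432).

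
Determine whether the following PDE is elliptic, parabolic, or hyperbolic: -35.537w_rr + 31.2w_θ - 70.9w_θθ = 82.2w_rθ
Rewriting in standard form: -35.537w_rr - 82.2w_rθ - 70.9w_θθ + 31.2w_θ = 0. Coefficients: A = -35.537, B = -82.2, C = -70.9. B² - 4AC = -3321.4532, which is negative, so the equation is elliptic.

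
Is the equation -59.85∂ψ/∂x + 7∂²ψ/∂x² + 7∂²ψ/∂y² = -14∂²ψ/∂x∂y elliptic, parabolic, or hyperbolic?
Rewriting in standard form: 7∂²ψ/∂x² + 14∂²ψ/∂x∂y + 7∂²ψ/∂y² - 59.85∂ψ/∂x = 0. Computing B² - 4AC with A = 7, B = 14, C = 7: discriminant = 0 (zero). Answer: parabolic.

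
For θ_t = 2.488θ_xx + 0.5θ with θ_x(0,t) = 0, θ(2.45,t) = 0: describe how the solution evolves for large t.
θ → 0. Diffusion dominates reaction (r=0.5 < κπ²/(4L²)≈1.02); solution decays.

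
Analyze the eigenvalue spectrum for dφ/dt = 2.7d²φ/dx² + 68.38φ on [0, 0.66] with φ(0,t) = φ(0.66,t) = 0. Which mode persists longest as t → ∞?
Eigenvalues: λₙ = 2.7n²π²/0.66² - 68.38.
First three modes:
  n=1: λ₁ = 2.7π²/0.66² - 68.38 ≈ -7.205
  n=2: λ₂ = 10.8π²/0.66² - 68.38 ≈ 176.321
  n=3: λ₃ = 24.3π²/0.66² - 68.38 ≈ 482.197
Since 2.7π²/0.66² ≈ 61.175 < 68.38, λ₁ < 0.
The n=1 mode grows fastest (−λₙ is largest for n=1) → dominates.
Asymptotic: φ ~ c₁ sin(πx/0.66) e^{7.205t} (exponential growth at rate −λ₁ ≈ 7.205).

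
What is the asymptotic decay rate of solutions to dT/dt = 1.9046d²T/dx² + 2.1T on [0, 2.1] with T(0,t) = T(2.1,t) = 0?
Eigenvalues: λₙ = 1.9046n²π²/2.1² - 2.1.
First three modes:
  n=1: λ₁ = 1.9046π²/2.1² - 2.1 ≈ 2.163
  n=2: λ₂ = 7.6184π²/2.1² - 2.1 ≈ 14.95
  n=3: λ₃ = 17.1414π²/2.1² - 2.1 ≈ 36.263
Since 1.9046π²/2.1² ≈ 4.263 > 2.1, all λₙ > 0.
The n=1 mode decays slowest → dominates as t → ∞.
Asymptotic: T ~ c₁ sin(πx/2.1) e^{-λ₁t} with decay rate λ₁ ≈ 2.163.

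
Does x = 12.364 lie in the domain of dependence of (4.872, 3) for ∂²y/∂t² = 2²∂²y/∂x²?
No. The domain of dependence is [-1.128, 10.872], and 12.364 is outside this interval.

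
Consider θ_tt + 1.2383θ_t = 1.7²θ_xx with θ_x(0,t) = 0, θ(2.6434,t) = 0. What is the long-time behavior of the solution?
As t → ∞, θ → 0. Damping (γ=1.2383) dissipates energy; oscillations decay exponentially.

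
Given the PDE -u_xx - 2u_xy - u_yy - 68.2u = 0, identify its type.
The second-order coefficients are A = -1, B = -2, C = -1. Since B² - 4AC = 0 = 0, this is a parabolic PDE.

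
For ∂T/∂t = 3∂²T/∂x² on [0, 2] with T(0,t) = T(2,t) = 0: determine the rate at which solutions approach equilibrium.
Eigenvalues: λₙ = 3n²π²/2².
First three modes:
  n=1: λ₁ = 3π²/2² ≈ 7.402
  n=2: λ₂ = 12π²/2² ≈ 29.609 (4× faster decay)
  n=3: λ₃ = 27π²/2² ≈ 66.62 (9× faster decay)
As t → ∞, higher modes decay exponentially faster. The n=1 mode dominates: T ~ c₁ sin(πx/2) e^{-λ₁t}.
Decay rate: λ₁ = 3π²/2² ≈ 7.402.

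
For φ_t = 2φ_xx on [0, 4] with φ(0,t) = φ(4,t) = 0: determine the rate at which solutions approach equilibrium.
Eigenvalues: λₙ = 2n²π²/4².
First three modes:
  n=1: λ₁ = 2π²/4² ≈ 1.234
  n=2: λ₂ = 8π²/4² ≈ 4.935 (4× faster decay)
  n=3: λ₃ = 18π²/4² ≈ 11.103 (9× faster decay)
As t → ∞, higher modes decay exponentially faster. The n=1 mode dominates: φ ~ c₁ sin(πx/4) e^{-λ₁t}.
Decay rate: λ₁ = 2π²/4² ≈ 1.234.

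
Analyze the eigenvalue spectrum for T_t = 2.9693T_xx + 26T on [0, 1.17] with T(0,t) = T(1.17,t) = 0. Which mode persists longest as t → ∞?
Eigenvalues: λₙ = 2.9693n²π²/1.17² - 26.
First three modes:
  n=1: λ₁ = 2.9693π²/1.17² - 26 ≈ -4.592
  n=2: λ₂ = 11.8772π²/1.17² - 26 ≈ 59.633
  n=3: λ₃ = 26.7237π²/1.17² - 26 ≈ 166.675
Since 2.9693π²/1.17² ≈ 21.408 < 26, λ₁ < 0.
The n=1 mode grows fastest (−λₙ is largest for n=1) → dominates.
Asymptotic: T ~ c₁ sin(πx/1.17) e^{4.592t} (exponential growth at rate −λ₁ ≈ 4.592).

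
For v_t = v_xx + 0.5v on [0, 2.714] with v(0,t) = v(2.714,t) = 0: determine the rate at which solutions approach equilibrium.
Eigenvalues: λₙ = n²π²/2.714² - 0.5.
First three modes:
  n=1: λ₁ = π²/2.714² - 0.5 ≈ 0.84
  n=2: λ₂ = 4π²/2.714² - 0.5 ≈ 4.86
  n=3: λ₃ = 9π²/2.714² - 0.5 ≈ 11.559
Since π²/2.714² ≈ 1.34 > 0.5, all λₙ > 0.
The n=1 mode decays slowest → dominates as t → ∞.
Asymptotic: v ~ c₁ sin(πx/2.714) e^{-λ₁t} with decay rate λ₁ ≈ 0.84.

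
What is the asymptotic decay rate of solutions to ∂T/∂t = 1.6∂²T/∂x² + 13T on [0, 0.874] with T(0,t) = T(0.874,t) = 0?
Eigenvalues: λₙ = 1.6n²π²/0.874² - 13.
First three modes:
  n=1: λ₁ = 1.6π²/0.874² - 13 ≈ 7.673
  n=2: λ₂ = 6.4π²/0.874² - 13 ≈ 69.691
  n=3: λ₃ = 14.4π²/0.874² - 13 ≈ 173.054
Since 1.6π²/0.874² ≈ 20.673 > 13, all λₙ > 0.
The n=1 mode decays slowest → dominates as t → ∞.
Asymptotic: T ~ c₁ sin(πx/0.874) e^{-λ₁t} with decay rate λ₁ ≈ 7.673.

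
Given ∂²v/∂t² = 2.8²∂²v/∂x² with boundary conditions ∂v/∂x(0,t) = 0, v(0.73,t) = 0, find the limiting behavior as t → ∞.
v oscillates (no decay). Energy is conserved; the solution oscillates indefinitely as standing waves.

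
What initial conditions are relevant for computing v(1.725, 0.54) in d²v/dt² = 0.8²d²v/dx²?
Domain of dependence: [1.293, 2.157]. Signals travel at speed 0.8, so data within |x - 1.725| ≤ 0.8·0.54 = 0.432 can reach the point.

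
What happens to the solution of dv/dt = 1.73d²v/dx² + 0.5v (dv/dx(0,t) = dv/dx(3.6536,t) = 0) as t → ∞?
v grows unboundedly. With Neumann BCs the constant mode has diffusion eigenvalue 0, so any r > 0 makes it grow like e^(0.5t); solution grows exponentially.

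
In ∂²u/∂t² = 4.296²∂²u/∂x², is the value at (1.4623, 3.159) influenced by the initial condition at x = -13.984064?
No. The domain of dependence is [-12.108764, 15.033364], and -13.984064 is outside this interval.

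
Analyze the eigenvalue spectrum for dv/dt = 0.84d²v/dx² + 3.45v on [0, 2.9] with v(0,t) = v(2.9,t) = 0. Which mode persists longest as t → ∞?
Eigenvalues: λₙ = 0.84n²π²/2.9² - 3.45.
First three modes:
  n=1: λ₁ = 0.84π²/2.9² - 3.45 ≈ -2.464
  n=2: λ₂ = 3.36π²/2.9² - 3.45 ≈ 0.493
  n=3: λ₃ = 7.56π²/2.9² - 3.45 ≈ 5.422
Since 0.84π²/2.9² ≈ 0.986 < 3.45, λ₁ < 0.
The n=1 mode grows fastest (−λₙ is largest for n=1) → dominates.
Asymptotic: v ~ c₁ sin(πx/2.9) e^{2.464t} (exponential growth at rate −λ₁ ≈ 2.464).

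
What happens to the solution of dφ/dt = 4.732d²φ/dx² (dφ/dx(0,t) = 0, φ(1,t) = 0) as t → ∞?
φ → 0. Heat escapes through the Dirichlet boundary.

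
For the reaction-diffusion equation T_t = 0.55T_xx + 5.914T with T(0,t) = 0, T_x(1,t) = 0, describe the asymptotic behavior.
T grows unboundedly. Reaction dominates diffusion (r=5.914 > κπ²/(4L²)≈1.36); solution grows exponentially.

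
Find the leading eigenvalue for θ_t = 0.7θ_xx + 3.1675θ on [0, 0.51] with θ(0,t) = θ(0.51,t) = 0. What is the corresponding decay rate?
Eigenvalues: λₙ = 0.7n²π²/0.51² - 3.1675.
First three modes:
  n=1: λ₁ = 0.7π²/0.51² - 3.1675 ≈ 23.394
  n=2: λ₂ = 2.8π²/0.51² - 3.1675 ≈ 103.08
  n=3: λ₃ = 6.3π²/0.51² - 3.1675 ≈ 235.889
Since 0.7π²/0.51² ≈ 26.562 > 3.1675, all λₙ > 0.
The n=1 mode decays slowest → dominates as t → ∞.
Asymptotic: θ ~ c₁ sin(πx/0.51) e^{-λ₁t} with decay rate λ₁ ≈ 23.394.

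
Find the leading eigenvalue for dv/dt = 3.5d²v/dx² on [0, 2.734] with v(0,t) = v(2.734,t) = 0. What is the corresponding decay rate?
Eigenvalues: λₙ = 3.5n²π²/2.734².
First three modes:
  n=1: λ₁ = 3.5π²/2.734² ≈ 4.621
  n=2: λ₂ = 14π²/2.734² ≈ 18.485 (4× faster decay)
  n=3: λ₃ = 31.5π²/2.734² ≈ 41.592 (9× faster decay)
As t → ∞, higher modes decay exponentially faster. The n=1 mode dominates: v ~ c₁ sin(πx/2.734) e^{-λ₁t}.
Decay rate: λ₁ = 3.5π²/2.734² ≈ 4.621.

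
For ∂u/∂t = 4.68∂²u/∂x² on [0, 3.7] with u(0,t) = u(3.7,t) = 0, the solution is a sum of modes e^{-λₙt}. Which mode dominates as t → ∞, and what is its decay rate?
Eigenvalues: λₙ = 4.68n²π²/3.7².
First three modes:
  n=1: λ₁ = 4.68π²/3.7² ≈ 3.374
  n=2: λ₂ = 18.72π²/3.7² ≈ 13.496 (4× faster decay)
  n=3: λ₃ = 42.12π²/3.7² ≈ 30.366 (9× faster decay)
As t → ∞, higher modes decay exponentially faster. The n=1 mode dominates: u ~ c₁ sin(πx/3.7) e^{-λ₁t}.
Decay rate: λ₁ = 4.68π²/3.7² ≈ 3.374.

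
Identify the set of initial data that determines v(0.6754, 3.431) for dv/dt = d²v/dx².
The entire real line. The heat equation has infinite propagation speed: any initial disturbance instantly affects all points (though exponentially small far away).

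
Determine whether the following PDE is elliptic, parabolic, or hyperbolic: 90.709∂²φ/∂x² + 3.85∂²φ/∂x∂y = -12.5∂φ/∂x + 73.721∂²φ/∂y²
Rewriting in standard form: 90.709∂²φ/∂x² + 3.85∂²φ/∂x∂y - 73.721∂²φ/∂y² + 12.5∂φ/∂x = 0. Coefficients: A = 90.709, B = 3.85, C = -73.721. B² - 4AC = 26763.455256, which is positive, so the equation is hyperbolic.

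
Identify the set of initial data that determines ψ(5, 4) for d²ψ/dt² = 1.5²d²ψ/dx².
Domain of dependence: [-1, 11]. Signals travel at speed 1.5, so data within |x - 5| ≤ 1.5·4 = 6 can reach the point.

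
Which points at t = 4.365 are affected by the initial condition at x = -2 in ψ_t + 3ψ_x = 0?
At x = 11.095. The characteristic carries data from (-2, 0) to (11.095, 4.365).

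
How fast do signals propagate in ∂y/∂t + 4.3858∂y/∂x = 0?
Speed = 4.3858. Information travels along x - 4.3858t = const (rightward).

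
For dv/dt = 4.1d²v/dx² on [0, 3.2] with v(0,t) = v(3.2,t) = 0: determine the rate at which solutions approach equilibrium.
Eigenvalues: λₙ = 4.1n²π²/3.2².
First three modes:
  n=1: λ₁ = 4.1π²/3.2² ≈ 3.952
  n=2: λ₂ = 16.4π²/3.2² ≈ 15.807 (4× faster decay)
  n=3: λ₃ = 36.9π²/3.2² ≈ 35.565 (9× faster decay)
As t → ∞, higher modes decay exponentially faster. The n=1 mode dominates: v ~ c₁ sin(πx/3.2) e^{-λ₁t}.
Decay rate: λ₁ = 4.1π²/3.2² ≈ 3.952.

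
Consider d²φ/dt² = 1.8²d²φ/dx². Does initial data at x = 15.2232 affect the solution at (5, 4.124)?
No. The domain of dependence is [-2.4232, 12.4232], and 15.2232 is outside this interval.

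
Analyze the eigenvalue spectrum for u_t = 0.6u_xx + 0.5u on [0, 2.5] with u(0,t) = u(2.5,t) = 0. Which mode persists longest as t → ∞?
Eigenvalues: λₙ = 0.6n²π²/2.5² - 0.5.
First three modes:
  n=1: λ₁ = 0.6π²/2.5² - 0.5 ≈ 0.447
  n=2: λ₂ = 2.4π²/2.5² - 0.5 ≈ 3.29
  n=3: λ₃ = 5.4π²/2.5² - 0.5 ≈ 8.027
Since 0.6π²/2.5² ≈ 0.947 > 0.5, all λₙ > 0.
The n=1 mode decays slowest → dominates as t → ∞.
Asymptotic: u ~ c₁ sin(πx/2.5) e^{-λ₁t} with decay rate λ₁ ≈ 0.447.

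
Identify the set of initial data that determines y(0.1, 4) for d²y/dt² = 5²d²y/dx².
Domain of dependence: [-19.9, 20.1]. Signals travel at speed 5, so data within |x - 0.1| ≤ 5·4 = 20 can reach the point.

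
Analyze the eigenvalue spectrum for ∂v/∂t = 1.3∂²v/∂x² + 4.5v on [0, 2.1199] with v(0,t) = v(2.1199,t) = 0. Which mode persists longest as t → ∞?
Eigenvalues: λₙ = 1.3n²π²/2.1199² - 4.5.
First three modes:
  n=1: λ₁ = 1.3π²/2.1199² - 4.5 ≈ -1.645
  n=2: λ₂ = 5.2π²/2.1199² - 4.5 ≈ 6.92
  n=3: λ₃ = 11.7π²/2.1199² - 4.5 ≈ 21.195
Since 1.3π²/2.1199² ≈ 2.855 < 4.5, λ₁ < 0.
The n=1 mode grows fastest (−λₙ is largest for n=1) → dominates.
Asymptotic: v ~ c₁ sin(πx/2.1199) e^{1.645t} (exponential growth at rate −λ₁ ≈ 1.645).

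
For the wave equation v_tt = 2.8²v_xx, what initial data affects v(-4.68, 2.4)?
Domain of dependence: [-11.4, 2.04]. Signals travel at speed 2.8, so data within |x - -4.68| ≤ 2.8·2.4 = 6.72 can reach the point.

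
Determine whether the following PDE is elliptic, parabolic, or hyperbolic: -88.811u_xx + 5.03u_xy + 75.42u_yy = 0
Coefficients: A = -88.811, B = 5.03, C = 75.42. B² - 4AC = 26817.80338, which is positive, so the equation is hyperbolic.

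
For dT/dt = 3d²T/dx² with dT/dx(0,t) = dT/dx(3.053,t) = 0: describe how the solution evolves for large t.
T → constant (steady state). Heat is conserved (no flux at boundaries); solution approaches the spatial average.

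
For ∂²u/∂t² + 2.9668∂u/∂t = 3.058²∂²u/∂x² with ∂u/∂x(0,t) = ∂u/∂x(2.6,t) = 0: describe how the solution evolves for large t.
u → constant (steady state). Damping (γ=2.9668) dissipates the nonconstant modes; with Neumann BCs the spatial average obeys M''+γM'=0 and tends to a finite limit.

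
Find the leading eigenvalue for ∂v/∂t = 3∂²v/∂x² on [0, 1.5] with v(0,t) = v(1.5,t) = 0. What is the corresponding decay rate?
Eigenvalues: λₙ = 3n²π²/1.5².
First three modes:
  n=1: λ₁ = 3π²/1.5² ≈ 13.159
  n=2: λ₂ = 12π²/1.5² ≈ 52.638 (4× faster decay)
  n=3: λ₃ = 27π²/1.5² ≈ 118.435 (9× faster decay)
As t → ∞, higher modes decay exponentially faster. The n=1 mode dominates: v ~ c₁ sin(πx/1.5) e^{-λ₁t}.
Decay rate: λ₁ = 3π²/1.5² ≈ 13.159.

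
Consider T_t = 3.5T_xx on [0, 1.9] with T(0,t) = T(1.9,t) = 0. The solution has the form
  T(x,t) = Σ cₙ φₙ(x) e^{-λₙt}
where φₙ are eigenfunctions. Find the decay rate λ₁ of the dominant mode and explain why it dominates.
Eigenvalues: λₙ = 3.5n²π²/1.9².
First three modes:
  n=1: λ₁ = 3.5π²/1.9² ≈ 9.569
  n=2: λ₂ = 14π²/1.9² ≈ 38.275 (4× faster decay)
  n=3: λ₃ = 31.5π²/1.9² ≈ 86.12 (9× faster decay)
As t → ∞, higher modes decay exponentially faster. The n=1 mode dominates: T ~ c₁ sin(πx/1.9) e^{-λ₁t}.
Decay rate: λ₁ = 3.5π²/1.9² ≈ 9.569.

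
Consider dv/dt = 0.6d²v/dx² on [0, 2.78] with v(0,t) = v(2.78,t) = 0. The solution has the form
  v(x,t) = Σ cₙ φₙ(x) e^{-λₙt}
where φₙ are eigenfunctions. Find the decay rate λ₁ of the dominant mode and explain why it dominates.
Eigenvalues: λₙ = 0.6n²π²/2.78².
First three modes:
  n=1: λ₁ = 0.6π²/2.78² ≈ 0.766
  n=2: λ₂ = 2.4π²/2.78² ≈ 3.065 (4× faster decay)
  n=3: λ₃ = 5.4π²/2.78² ≈ 6.896 (9× faster decay)
As t → ∞, higher modes decay exponentially faster. The n=1 mode dominates: v ~ c₁ sin(πx/2.78) e^{-λ₁t}.
Decay rate: λ₁ = 0.6π²/2.78² ≈ 0.766.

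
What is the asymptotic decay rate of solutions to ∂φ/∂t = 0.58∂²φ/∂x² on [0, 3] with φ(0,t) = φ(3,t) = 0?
Eigenvalues: λₙ = 0.58n²π²/3².
First three modes:
  n=1: λ₁ = 0.58π²/3² ≈ 0.636
  n=2: λ₂ = 2.32π²/3² ≈ 2.544 (4× faster decay)
  n=3: λ₃ = 5.22π²/3² ≈ 5.724 (9× faster decay)
As t → ∞, higher modes decay exponentially faster. The n=1 mode dominates: φ ~ c₁ sin(πx/3) e^{-λ₁t}.
Decay rate: λ₁ = 0.58π²/3² ≈ 0.636.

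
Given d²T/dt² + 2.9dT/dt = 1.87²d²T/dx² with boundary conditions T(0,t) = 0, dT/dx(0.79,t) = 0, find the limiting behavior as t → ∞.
T → 0. Damping (γ=2.9) dissipates energy; oscillations decay exponentially.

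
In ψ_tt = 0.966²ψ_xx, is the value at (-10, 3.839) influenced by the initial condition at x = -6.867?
Yes. The domain of dependence is [-13.708474, -6.291526], and -6.867 ∈ [-13.708474, -6.291526].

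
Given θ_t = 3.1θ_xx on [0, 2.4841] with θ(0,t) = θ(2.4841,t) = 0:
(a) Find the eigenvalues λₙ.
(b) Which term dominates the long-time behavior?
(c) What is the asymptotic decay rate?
Eigenvalues: λₙ = 3.1n²π²/2.4841².
First three modes:
  n=1: λ₁ = 3.1π²/2.4841² ≈ 4.958
  n=2: λ₂ = 12.4π²/2.4841² ≈ 19.833 (4× faster decay)
  n=3: λ₃ = 27.9π²/2.4841² ≈ 44.624 (9× faster decay)
As t → ∞, higher modes decay exponentially faster. The n=1 mode dominates: θ ~ c₁ sin(πx/2.4841) e^{-λ₁t}.
Decay rate: λ₁ = 3.1π²/2.4841² ≈ 4.958.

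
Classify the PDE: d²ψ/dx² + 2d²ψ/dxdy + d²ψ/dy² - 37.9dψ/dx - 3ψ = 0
A = 1, B = 2, C = 1. Discriminant B² - 4AC = 0. Since 0 = 0, parabolic.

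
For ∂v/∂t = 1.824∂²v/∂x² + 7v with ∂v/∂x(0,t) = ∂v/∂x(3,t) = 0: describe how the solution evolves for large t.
v grows unboundedly. With Neumann BCs the constant mode has diffusion eigenvalue 0, so any r > 0 makes it grow like e^(7t); solution grows exponentially.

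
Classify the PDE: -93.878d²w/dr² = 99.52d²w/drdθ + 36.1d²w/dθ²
Rewriting in standard form: -93.878d²w/dr² - 99.52d²w/drdθ - 36.1d²w/dθ² = 0. A = -93.878, B = -99.52, C = -36.1. Discriminant B² - 4AC = -3651.7528. Since -3651.7528 < 0, elliptic.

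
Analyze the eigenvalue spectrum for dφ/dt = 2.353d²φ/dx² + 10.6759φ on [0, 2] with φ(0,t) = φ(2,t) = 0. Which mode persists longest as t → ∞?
Eigenvalues: λₙ = 2.353n²π²/2² - 10.6759.
First three modes:
  n=1: λ₁ = 2.353π²/2² - 10.6759 ≈ -4.87
  n=2: λ₂ = 9.412π²/2² - 10.6759 ≈ 12.547
  n=3: λ₃ = 21.177π²/2² - 10.6759 ≈ 41.576
Since 2.353π²/2² ≈ 5.806 < 10.6759, λ₁ < 0.
The n=1 mode grows fastest (−λₙ is largest for n=1) → dominates.
Asymptotic: φ ~ c₁ sin(πx/2) e^{4.87t} (exponential growth at rate −λ₁ ≈ 4.87).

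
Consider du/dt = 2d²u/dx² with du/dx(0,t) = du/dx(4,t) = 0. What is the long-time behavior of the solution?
As t → ∞, u → constant (steady state). Heat is conserved (no flux at boundaries); solution approaches the spatial average.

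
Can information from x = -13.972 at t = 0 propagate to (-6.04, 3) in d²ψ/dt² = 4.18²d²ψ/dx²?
Yes. The domain of dependence is [-18.58, 6.5], and -13.972 ∈ [-18.58, 6.5].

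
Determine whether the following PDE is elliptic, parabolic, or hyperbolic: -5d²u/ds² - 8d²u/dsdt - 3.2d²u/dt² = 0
Coefficients: A = -5, B = -8, C = -3.2. B² - 4AC = 0, which is zero, so the equation is parabolic.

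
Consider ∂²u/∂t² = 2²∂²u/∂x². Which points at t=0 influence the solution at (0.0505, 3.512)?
Domain of dependence: [-6.9735, 7.0745]. Signals travel at speed 2, so data within |x - 0.0505| ≤ 2·3.512 = 7.024 can reach the point.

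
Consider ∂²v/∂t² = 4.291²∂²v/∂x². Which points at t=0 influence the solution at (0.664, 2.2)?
Domain of dependence: [-8.7762, 10.1042]. Signals travel at speed 4.291, so data within |x - 0.664| ≤ 4.291·2.2 = 9.4402 can reach the point.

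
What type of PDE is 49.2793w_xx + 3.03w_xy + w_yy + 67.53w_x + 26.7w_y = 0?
With A = 49.2793, B = 3.03, C = 1, the discriminant is -187.9363. This is an elliptic PDE.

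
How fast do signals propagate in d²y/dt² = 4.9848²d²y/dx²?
Speed = 4.9848. Information travels along characteristics x = x₀ ± 4.9848t.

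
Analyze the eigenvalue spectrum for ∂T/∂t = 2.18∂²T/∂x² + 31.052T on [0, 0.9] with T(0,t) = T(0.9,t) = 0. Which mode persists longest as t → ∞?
Eigenvalues: λₙ = 2.18n²π²/0.9² - 31.052.
First three modes:
  n=1: λ₁ = 2.18π²/0.9² - 31.052 ≈ -4.489
  n=2: λ₂ = 8.72π²/0.9² - 31.052 ≈ 75.199
  n=3: λ₃ = 19.62π²/0.9² - 31.052 ≈ 208.012
Since 2.18π²/0.9² ≈ 26.563 < 31.052, λ₁ < 0.
The n=1 mode grows fastest (−λₙ is largest for n=1) → dominates.
Asymptotic: T ~ c₁ sin(πx/0.9) e^{4.489t} (exponential growth at rate −λ₁ ≈ 4.489).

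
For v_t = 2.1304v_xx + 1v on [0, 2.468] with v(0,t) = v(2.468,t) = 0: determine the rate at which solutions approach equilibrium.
Eigenvalues: λₙ = 2.1304n²π²/2.468² - 1.
First three modes:
  n=1: λ₁ = 2.1304π²/2.468² - 1 ≈ 2.452
  n=2: λ₂ = 8.5216π²/2.468² - 1 ≈ 12.808
  n=3: λ₃ = 19.1736π²/2.468² - 1 ≈ 30.068
Since 2.1304π²/2.468² ≈ 3.452 > 1, all λₙ > 0.
The n=1 mode decays slowest → dominates as t → ∞.
Asymptotic: v ~ c₁ sin(πx/2.468) e^{-λ₁t} with decay rate λ₁ ≈ 2.452.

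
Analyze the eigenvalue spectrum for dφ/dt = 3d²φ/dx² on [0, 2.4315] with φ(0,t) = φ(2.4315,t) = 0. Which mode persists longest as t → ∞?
Eigenvalues: λₙ = 3n²π²/2.4315².
First three modes:
  n=1: λ₁ = 3π²/2.4315² ≈ 5.008
  n=2: λ₂ = 12π²/2.4315² ≈ 20.032 (4× faster decay)
  n=3: λ₃ = 27π²/2.4315² ≈ 45.073 (9× faster decay)
As t → ∞, higher modes decay exponentially faster. The n=1 mode dominates: φ ~ c₁ sin(πx/2.4315) e^{-λ₁t}.
Decay rate: λ₁ = 3π²/2.4315² ≈ 5.008.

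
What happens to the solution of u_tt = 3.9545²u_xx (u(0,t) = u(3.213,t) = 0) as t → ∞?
u oscillates (no decay). Energy is conserved; the solution oscillates indefinitely as standing waves.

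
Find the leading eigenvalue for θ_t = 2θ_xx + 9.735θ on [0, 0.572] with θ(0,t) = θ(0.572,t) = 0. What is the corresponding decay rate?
Eigenvalues: λₙ = 2n²π²/0.572² - 9.735.
First three modes:
  n=1: λ₁ = 2π²/0.572² - 9.735 ≈ 50.596
  n=2: λ₂ = 8π²/0.572² - 9.735 ≈ 231.587
  n=3: λ₃ = 18π²/0.572² - 9.735 ≈ 533.24
Since 2π²/0.572² ≈ 60.331 > 9.735, all λₙ > 0.
The n=1 mode decays slowest → dominates as t → ∞.
Asymptotic: θ ~ c₁ sin(πx/0.572) e^{-λ₁t} with decay rate λ₁ ≈ 50.596.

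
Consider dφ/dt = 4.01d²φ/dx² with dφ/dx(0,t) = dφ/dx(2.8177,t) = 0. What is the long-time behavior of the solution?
As t → ∞, φ → constant (steady state). Heat is conserved (no flux at boundaries); solution approaches the spatial average.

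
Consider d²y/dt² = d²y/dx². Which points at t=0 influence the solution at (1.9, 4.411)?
Domain of dependence: [-2.511, 6.311]. Signals travel at speed 1, so data within |x - 1.9| ≤ 1·4.411 = 4.411 can reach the point.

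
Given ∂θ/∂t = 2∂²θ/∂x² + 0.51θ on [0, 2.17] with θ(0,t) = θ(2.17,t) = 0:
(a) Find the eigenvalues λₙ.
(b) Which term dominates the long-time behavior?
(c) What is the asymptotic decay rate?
Eigenvalues: λₙ = 2n²π²/2.17² - 0.51.
First three modes:
  n=1: λ₁ = 2π²/2.17² - 0.51 ≈ 3.682
  n=2: λ₂ = 8π²/2.17² - 0.51 ≈ 16.258
  n=3: λ₃ = 18π²/2.17² - 0.51 ≈ 37.217
Since 2π²/2.17² ≈ 4.192 > 0.51, all λₙ > 0.
The n=1 mode decays slowest → dominates as t → ∞.
Asymptotic: θ ~ c₁ sin(πx/2.17) e^{-λ₁t} with decay rate λ₁ ≈ 3.682.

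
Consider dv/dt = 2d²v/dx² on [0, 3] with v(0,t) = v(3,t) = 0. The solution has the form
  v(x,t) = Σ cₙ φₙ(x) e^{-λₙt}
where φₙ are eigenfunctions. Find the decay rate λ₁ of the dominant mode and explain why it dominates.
Eigenvalues: λₙ = 2n²π²/3².
First three modes:
  n=1: λ₁ = 2π²/3² ≈ 2.193
  n=2: λ₂ = 8π²/3² ≈ 8.773 (4× faster decay)
  n=3: λ₃ = 18π²/3² ≈ 19.739 (9× faster decay)
As t → ∞, higher modes decay exponentially faster. The n=1 mode dominates: v ~ c₁ sin(πx/3) e^{-λ₁t}.
Decay rate: λ₁ = 2π²/3² ≈ 2.193.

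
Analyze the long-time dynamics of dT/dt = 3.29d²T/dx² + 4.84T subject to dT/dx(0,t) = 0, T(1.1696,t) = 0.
Long-time behavior: T → 0. Diffusion dominates reaction (r=4.84 < κπ²/(4L²)≈5.93); solution decays.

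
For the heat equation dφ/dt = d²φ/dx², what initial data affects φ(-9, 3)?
The entire real line. The heat equation has infinite propagation speed: any initial disturbance instantly affects all points (though exponentially small far away).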